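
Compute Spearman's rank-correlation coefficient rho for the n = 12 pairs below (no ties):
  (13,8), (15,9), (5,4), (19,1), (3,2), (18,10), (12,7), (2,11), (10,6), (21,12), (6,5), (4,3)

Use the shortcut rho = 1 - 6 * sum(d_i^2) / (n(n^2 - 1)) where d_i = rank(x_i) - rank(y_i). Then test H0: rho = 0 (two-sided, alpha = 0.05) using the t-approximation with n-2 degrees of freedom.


Step 1: Rank x and y separately (midranks; no ties here).
rank(x): 13->8, 15->9, 5->4, 19->11, 3->2, 18->10, 12->7, 2->1, 10->6, 21->12, 6->5, 4->3
rank(y): 8->8, 9->9, 4->4, 1->1, 2->2, 10->10, 7->7, 11->11, 6->6, 12->12, 5->5, 3->3
Step 2: d_i = R_x(i) - R_y(i); compute d_i^2.
  (8-8)^2=0, (9-9)^2=0, (4-4)^2=0, (11-1)^2=100, (2-2)^2=0, (10-10)^2=0, (7-7)^2=0, (1-11)^2=100, (6-6)^2=0, (12-12)^2=0, (5-5)^2=0, (3-3)^2=0
sum(d^2) = 200.
Step 3: rho = 1 - 6*200 / (12*(12^2 - 1)) = 1 - 1200/1716 = 0.300699.
Step 4: Under H0, t = rho * sqrt((n-2)/(1-rho^2)) = 0.9970 ~ t(10).
Step 5: Two-sided p-value from the t-distribution with 10 df = 0.342260.
Step 6: alpha = 0.05. fail to reject H0.

rho = 0.3007, p = 0.342260, fail to reject H0 at alpha = 0.05.


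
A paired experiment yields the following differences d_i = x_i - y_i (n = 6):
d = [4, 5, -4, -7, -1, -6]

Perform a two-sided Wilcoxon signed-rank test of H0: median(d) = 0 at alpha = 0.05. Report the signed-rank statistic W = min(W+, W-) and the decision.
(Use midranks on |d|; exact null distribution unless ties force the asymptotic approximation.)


Step 1: Drop any zero differences (none here) and take |d_i|.
|d| = [4, 5, 4, 7, 1, 6]
Step 2: Midrank |d_i| (ties get averaged ranks).
ranks: |4|->2.5, |5|->4, |4|->2.5, |7|->6, |1|->1, |6|->5
Step 3: Attach original signs; sum ranks with positive sign and with negative sign.
W+ = 2.5 + 4 = 6.5
W- = 2.5 + 6 + 1 + 5 = 14.5
(Check: W+ + W- = 21 should equal n(n+1)/2 = 21.)
Step 4: Test statistic W = min(W+, W-) = 6.5.
Step 5: Ties in |d|, so use the tie-corrected normal approximation.
        E[W] = n(n+1)/4 = 6*7/4 = 10.5.
        Tie groups: |d|=4 (t=2); sum(t^3 - t) = 6.
        Var[W] = n(n+1)(2n+1)/24 - sum(t^3-t)/48 = 546/24 - 6/48 = 22.625.
        z = (W - E[W]) / sqrt(Var[W]) = (6.5 - 10.5) / 4.7566 = -0.8409.
        Two-sided p = 2*Phi(z) = 0.400381.
Step 6: alpha = 0.05. fail to reject H0.

W+ = 6.5, W- = 14.5, W = min = 6.5, p = 0.400381, fail to reject H0.


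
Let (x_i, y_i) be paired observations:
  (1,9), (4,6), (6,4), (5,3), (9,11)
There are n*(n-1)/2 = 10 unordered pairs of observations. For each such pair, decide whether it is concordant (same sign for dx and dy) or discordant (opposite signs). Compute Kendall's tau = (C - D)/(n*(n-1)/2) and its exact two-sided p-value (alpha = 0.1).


Step 1: Enumerate the 10 unordered pairs (i,j) with i<j and classify each by sign(x_j-x_i) * sign(y_j-y_i).
  (1,2):dx=+3,dy=-3->D; (1,3):dx=+5,dy=-5->D; (1,4):dx=+4,dy=-6->D; (1,5):dx=+8,dy=+2->C
  (2,3):dx=+2,dy=-2->D; (2,4):dx=+1,dy=-3->D; (2,5):dx=+5,dy=+5->C; (3,4):dx=-1,dy=-1->C
  (3,5):dx=+3,dy=+7->C; (4,5):dx=+4,dy=+8->C
Step 2: C = 5, D = 5, total pairs = 10.
Step 3: tau = (C - D)/(n(n-1)/2) = (5 - 5)/10 = 0.000000.
Step 4: Exact two-sided p-value (enumerate n! = 120 permutations of y under H0): p = 1.000000.
Step 5: alpha = 0.1. fail to reject H0.

tau_b = 0.0000 (C=5, D=5), p = 1.000000, fail to reject H0.


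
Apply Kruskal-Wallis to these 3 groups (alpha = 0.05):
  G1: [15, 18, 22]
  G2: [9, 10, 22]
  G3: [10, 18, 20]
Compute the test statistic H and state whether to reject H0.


Step 1: Combine all N = 9 observations and assign midranks.
sorted (value, group, rank): (9,G2,1), (10,G2,2.5), (10,G3,2.5), (15,G1,4), (18,G1,5.5), (18,G3,5.5), (20,G3,7), (22,G1,8.5), (22,G2,8.5)
Step 2: Sum ranks within each group.
R_1 = 18 (n_1 = 3)
R_2 = 12 (n_2 = 3)
R_3 = 15 (n_3 = 3)
Step 3: H = 12/(N(N+1)) * sum(R_i^2/n_i) - 3(N+1)
     = 12/(9*10) * (18^2/3 + 12^2/3 + 15^2/3) - 3*10
     = 0.133333 * 231 - 30
     = 0.800000.
Step 4: Ties present; correction factor C = 1 - 18/(9^3 - 9) = 0.975000. Corrected H = 0.800000 / 0.975000 = 0.820513.
Step 5: Under H0, H ~ chi^2(2); p-value = 0.663480.
Step 6: alpha = 0.05. fail to reject H0.

H = 0.8205, df = 2, p = 0.663480, fail to reject H0.


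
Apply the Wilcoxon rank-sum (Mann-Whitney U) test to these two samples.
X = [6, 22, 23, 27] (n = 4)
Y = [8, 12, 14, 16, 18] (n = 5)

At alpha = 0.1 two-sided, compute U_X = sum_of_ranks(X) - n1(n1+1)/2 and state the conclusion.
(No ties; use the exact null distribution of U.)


Step 1: Combine and sort all 9 observations; assign midranks.
sorted (value, group): (6,X), (8,Y), (12,Y), (14,Y), (16,Y), (18,Y), (22,X), (23,X), (27,X)
ranks: 6->1, 8->2, 12->3, 14->4, 16->5, 18->6, 22->7, 23->8, 27->9
Step 2: Rank sum for X: R1 = 1 + 7 + 8 + 9 = 25.
Step 3: U_X = R1 - n1(n1+1)/2 = 25 - 4*5/2 = 25 - 10 = 15.
       U_Y = n1*n2 - U_X = 20 - 15 = 5.
Step 4: No ties, so the exact null distribution of U (based on enumerating the C(9,4) = 126 equally likely rank assignments) gives the two-sided p-value.
Step 5: p-value = 0.285714; compare to alpha = 0.1. fail to reject H0.

U_X = 15, p = 0.285714, fail to reject H0 at alpha = 0.1.


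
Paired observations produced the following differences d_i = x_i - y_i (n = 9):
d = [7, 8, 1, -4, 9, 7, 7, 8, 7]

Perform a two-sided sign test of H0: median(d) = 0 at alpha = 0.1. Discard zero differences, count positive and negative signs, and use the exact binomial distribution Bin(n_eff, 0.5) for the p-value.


Step 1: Discard zero differences. Original n = 9; n_eff = number of nonzero differences = 9.
Nonzero differences (with sign): +7, +8, +1, -4, +9, +7, +7, +8, +7
Step 2: Count signs: positive = 8, negative = 1.
Step 3: Under H0: P(positive) = 0.5, so the number of positives S ~ Bin(9, 0.5).
Step 4: Two-sided exact p-value = sum of Bin(9,0.5) probabilities at or below the observed probability = 0.039062.
Step 5: alpha = 0.1. reject H0.

n_eff = 9, pos = 8, neg = 1, p = 0.039062, reject H0.


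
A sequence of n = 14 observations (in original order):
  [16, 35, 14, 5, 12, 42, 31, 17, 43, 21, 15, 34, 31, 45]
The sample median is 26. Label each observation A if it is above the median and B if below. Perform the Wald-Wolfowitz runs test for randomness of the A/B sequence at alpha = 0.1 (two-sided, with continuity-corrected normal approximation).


Step 1: Compute median = 26; label A = above, B = below.
Labels in order: BABBBAABABBAAA  (n_A = 7, n_B = 7)
Step 2: Count runs R = 8.
Step 3: Under H0 (random ordering), E[R] = 2*n_A*n_B/(n_A+n_B) + 1 = 2*7*7/14 + 1 = 8.0000.
        Var[R] = 2*n_A*n_B*(2*n_A*n_B - n_A - n_B) / ((n_A+n_B)^2 * (n_A+n_B-1)) = 8232/2548 = 3.2308.
        SD[R] = 1.7974.
Step 4: R = E[R], so z = 0 with no continuity correction.
Step 5: Two-sided p-value via normal approximation = 2*(1 - Phi(|z|)) = 1.000000.
Step 6: alpha = 0.1. fail to reject H0.

R = 8, z = 0.0000, p = 1.000000, fail to reject H0.


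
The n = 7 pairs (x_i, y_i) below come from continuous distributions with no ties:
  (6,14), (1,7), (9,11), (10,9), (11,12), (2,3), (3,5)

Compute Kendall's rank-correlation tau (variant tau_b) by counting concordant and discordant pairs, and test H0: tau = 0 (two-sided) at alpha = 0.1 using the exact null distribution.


Step 1: Enumerate the 21 unordered pairs (i,j) with i<j and classify each by sign(x_j-x_i) * sign(y_j-y_i).
  (1,2):dx=-5,dy=-7->C; (1,3):dx=+3,dy=-3->D; (1,4):dx=+4,dy=-5->D; (1,5):dx=+5,dy=-2->D
  (1,6):dx=-4,dy=-11->C; (1,7):dx=-3,dy=-9->C; (2,3):dx=+8,dy=+4->C; (2,4):dx=+9,dy=+2->C
  (2,5):dx=+10,dy=+5->C; (2,6):dx=+1,dy=-4->D; (2,7):dx=+2,dy=-2->D; (3,4):dx=+1,dy=-2->D
  (3,5):dx=+2,dy=+1->C; (3,6):dx=-7,dy=-8->C; (3,7):dx=-6,dy=-6->C; (4,5):dx=+1,dy=+3->C
  (4,6):dx=-8,dy=-6->C; (4,7):dx=-7,dy=-4->C; (5,6):dx=-9,dy=-9->C; (5,7):dx=-8,dy=-7->C
  (6,7):dx=+1,dy=+2->C
Step 2: C = 15, D = 6, total pairs = 21.
Step 3: tau = (C - D)/(n(n-1)/2) = (15 - 6)/21 = 0.428571.
Step 4: Exact two-sided p-value (enumerate n! = 5040 permutations of y under H0): p = 0.238889.
Step 5: alpha = 0.1. fail to reject H0.

tau_b = 0.4286 (C=15, D=6), p = 0.238889, fail to reject H0.


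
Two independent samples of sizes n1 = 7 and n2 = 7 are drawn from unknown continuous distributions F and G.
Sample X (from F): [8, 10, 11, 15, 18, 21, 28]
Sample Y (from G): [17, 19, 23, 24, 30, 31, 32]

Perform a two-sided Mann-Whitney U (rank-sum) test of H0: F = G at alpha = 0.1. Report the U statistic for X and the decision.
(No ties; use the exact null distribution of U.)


Step 1: Combine and sort all 14 observations; assign midranks.
sorted (value, group): (8,X), (10,X), (11,X), (15,X), (17,Y), (18,X), (19,Y), (21,X), (23,Y), (24,Y), (28,X), (30,Y), (31,Y), (32,Y)
ranks: 8->1, 10->2, 11->3, 15->4, 17->5, 18->6, 19->7, 21->8, 23->9, 24->10, 28->11, 30->12, 31->13, 32->14
Step 2: Rank sum for X: R1 = 1 + 2 + 3 + 4 + 6 + 8 + 11 = 35.
Step 3: U_X = R1 - n1(n1+1)/2 = 35 - 7*8/2 = 35 - 28 = 7.
       U_Y = n1*n2 - U_X = 49 - 7 = 42.
Step 4: No ties, so the exact null distribution of U (based on enumerating the C(14,7) = 3432 equally likely rank assignments) gives the two-sided p-value.
Step 5: p-value = 0.026224; compare to alpha = 0.1. reject H0.

U_X = 7, p = 0.026224, reject H0 at alpha = 0.1.


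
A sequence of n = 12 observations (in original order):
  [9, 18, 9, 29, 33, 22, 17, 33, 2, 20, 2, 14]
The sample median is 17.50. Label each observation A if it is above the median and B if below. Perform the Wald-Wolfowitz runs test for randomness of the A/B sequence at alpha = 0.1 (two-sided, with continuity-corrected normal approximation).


Step 1: Compute median = 17.50; label A = above, B = below.
Labels in order: BABAAABABABB  (n_A = 6, n_B = 6)
Step 2: Count runs R = 9.
Step 3: Under H0 (random ordering), E[R] = 2*n_A*n_B/(n_A+n_B) + 1 = 2*6*6/12 + 1 = 7.0000.
        Var[R] = 2*n_A*n_B*(2*n_A*n_B - n_A - n_B) / ((n_A+n_B)^2 * (n_A+n_B-1)) = 4320/1584 = 2.7273.
        SD[R] = 1.6514.
Step 4: Continuity-corrected z = (R - 0.5 - E[R]) / SD[R] = (9 - 0.5 - 7.0000) / 1.6514 = 0.9083.
Step 5: Two-sided p-value via normal approximation = 2*(1 - Phi(|z|)) = 0.363722.
Step 6: alpha = 0.1. fail to reject H0.

R = 9, z = 0.9083, p = 0.363722, fail to reject H0.


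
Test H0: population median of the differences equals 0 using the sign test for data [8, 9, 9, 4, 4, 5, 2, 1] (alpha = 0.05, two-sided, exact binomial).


Step 1: Discard zero differences. Original n = 8; n_eff = number of nonzero differences = 8.
Nonzero differences (with sign): +8, +9, +9, +4, +4, +5, +2, +1
Step 2: Count signs: positive = 8, negative = 0.
Step 3: Under H0: P(positive) = 0.5, so the number of positives S ~ Bin(8, 0.5).
Step 4: Two-sided exact p-value = sum of Bin(8,0.5) probabilities at or below the observed probability = 0.007812.
Step 5: alpha = 0.05. reject H0.

n_eff = 8, pos = 8, neg = 0, p = 0.007812, reject H0.


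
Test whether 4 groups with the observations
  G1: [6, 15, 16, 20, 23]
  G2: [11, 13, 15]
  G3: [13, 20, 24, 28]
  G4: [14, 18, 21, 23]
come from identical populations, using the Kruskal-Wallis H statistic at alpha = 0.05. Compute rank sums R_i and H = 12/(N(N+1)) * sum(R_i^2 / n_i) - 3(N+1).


Step 1: Combine all N = 16 observations and assign midranks.
sorted (value, group, rank): (6,G1,1), (11,G2,2), (13,G2,3.5), (13,G3,3.5), (14,G4,5), (15,G1,6.5), (15,G2,6.5), (16,G1,8), (18,G4,9), (20,G1,10.5), (20,G3,10.5), (21,G4,12), (23,G1,13.5), (23,G4,13.5), (24,G3,15), (28,G3,16)
Step 2: Sum ranks within each group.
R_1 = 39.5 (n_1 = 5)
R_2 = 12 (n_2 = 3)
R_3 = 45 (n_3 = 4)
R_4 = 39.5 (n_4 = 4)
Step 3: H = 12/(N(N+1)) * sum(R_i^2/n_i) - 3(N+1)
     = 12/(16*17) * (39.5^2/5 + 12^2/3 + 45^2/4 + 39.5^2/4) - 3*17
     = 0.044118 * 1256.36 - 51
     = 4.427757.
Step 4: Ties present; correction factor C = 1 - 24/(16^3 - 16) = 0.994118. Corrected H = 4.427757 / 0.994118 = 4.453957.
Step 5: Under H0, H ~ chi^2(3); p-value = 0.216434.
Step 6: alpha = 0.05. fail to reject H0.

H = 4.4540, df = 3, p = 0.216434, fail to reject H0.


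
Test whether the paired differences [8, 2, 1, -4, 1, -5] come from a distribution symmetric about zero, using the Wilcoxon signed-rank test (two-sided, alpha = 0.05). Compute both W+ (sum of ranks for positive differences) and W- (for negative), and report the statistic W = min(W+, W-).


Step 1: Drop any zero differences (none here) and take |d_i|.
|d| = [8, 2, 1, 4, 1, 5]
Step 2: Midrank |d_i| (ties get averaged ranks).
ranks: |8|->6, |2|->3, |1|->1.5, |4|->4, |1|->1.5, |5|->5
Step 3: Attach original signs; sum ranks with positive sign and with negative sign.
W+ = 6 + 3 + 1.5 + 1.5 = 12
W- = 4 + 5 = 9
(Check: W+ + W- = 21 should equal n(n+1)/2 = 21.)
Step 4: Test statistic W = min(W+, W-) = 9.
Step 5: Ties in |d|, so use the tie-corrected normal approximation.
        E[W] = n(n+1)/4 = 6*7/4 = 10.5.
        Tie groups: |d|=1 (t=2); sum(t^3 - t) = 6.
        Var[W] = n(n+1)(2n+1)/24 - sum(t^3-t)/48 = 546/24 - 6/48 = 22.625.
        z = (W - E[W]) / sqrt(Var[W]) = (9 - 10.5) / 4.7566 = -0.3154.
        Two-sided p = 2*Phi(z) = 0.752494.
Step 6: alpha = 0.05. fail to reject H0.

W+ = 12, W- = 9, W = min = 9, p = 0.752494, fail to reject H0.


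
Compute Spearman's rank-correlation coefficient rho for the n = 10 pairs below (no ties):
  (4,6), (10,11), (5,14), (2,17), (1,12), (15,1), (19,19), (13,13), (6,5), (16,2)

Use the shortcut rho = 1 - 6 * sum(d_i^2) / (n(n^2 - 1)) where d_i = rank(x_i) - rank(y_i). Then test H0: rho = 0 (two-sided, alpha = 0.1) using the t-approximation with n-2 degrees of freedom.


Step 1: Rank x and y separately (midranks; no ties here).
rank(x): 4->3, 10->6, 5->4, 2->2, 1->1, 15->8, 19->10, 13->7, 6->5, 16->9
rank(y): 6->4, 11->5, 14->8, 17->9, 12->6, 1->1, 19->10, 13->7, 5->3, 2->2
Step 2: d_i = R_x(i) - R_y(i); compute d_i^2.
  (3-4)^2=1, (6-5)^2=1, (4-8)^2=16, (2-9)^2=49, (1-6)^2=25, (8-1)^2=49, (10-10)^2=0, (7-7)^2=0, (5-3)^2=4, (9-2)^2=49
sum(d^2) = 194.
Step 3: rho = 1 - 6*194 / (10*(10^2 - 1)) = 1 - 1164/990 = -0.175758.
Step 4: Under H0, t = rho * sqrt((n-2)/(1-rho^2)) = -0.5050 ~ t(8).
Step 5: Two-sided p-value from the t-distribution with 8 df = 0.627188.
Step 6: alpha = 0.1. fail to reject H0.

rho = -0.1758, p = 0.627188, fail to reject H0 at alpha = 0.1.


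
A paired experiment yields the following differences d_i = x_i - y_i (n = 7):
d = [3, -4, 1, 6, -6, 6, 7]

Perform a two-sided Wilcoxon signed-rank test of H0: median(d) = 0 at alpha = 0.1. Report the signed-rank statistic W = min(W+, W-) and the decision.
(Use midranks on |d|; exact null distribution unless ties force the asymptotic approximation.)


Step 1: Drop any zero differences (none here) and take |d_i|.
|d| = [3, 4, 1, 6, 6, 6, 7]
Step 2: Midrank |d_i| (ties get averaged ranks).
ranks: |3|->2, |4|->3, |1|->1, |6|->5, |6|->5, |6|->5, |7|->7
Step 3: Attach original signs; sum ranks with positive sign and with negative sign.
W+ = 2 + 1 + 5 + 5 + 7 = 20
W- = 3 + 5 = 8
(Check: W+ + W- = 28 should equal n(n+1)/2 = 28.)
Step 4: Test statistic W = min(W+, W-) = 8.
Step 5: Ties in |d|, so use the tie-corrected normal approximation.
        E[W] = n(n+1)/4 = 7*8/4 = 14.
        Tie groups: |d|=6 (t=3); sum(t^3 - t) = 24.
        Var[W] = n(n+1)(2n+1)/24 - sum(t^3-t)/48 = 840/24 - 24/48 = 34.5.
        z = (W - E[W]) / sqrt(Var[W]) = (8 - 14) / 5.8737 = -1.0215.
        Two-sided p = 2*Phi(z) = 0.307014.
Step 6: alpha = 0.1. fail to reject H0.

W+ = 20, W- = 8, W = min = 8, p = 0.307014, fail to reject H0.


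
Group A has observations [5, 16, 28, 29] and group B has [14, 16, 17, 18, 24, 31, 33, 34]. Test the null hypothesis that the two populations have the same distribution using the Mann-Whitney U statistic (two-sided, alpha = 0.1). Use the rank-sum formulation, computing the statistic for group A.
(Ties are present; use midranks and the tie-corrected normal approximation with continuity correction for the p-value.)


Step 1: Combine and sort all 12 observations; assign midranks.
sorted (value, group): (5,X), (14,Y), (16,X), (16,Y), (17,Y), (18,Y), (24,Y), (28,X), (29,X), (31,Y), (33,Y), (34,Y)
ranks: 5->1, 14->2, 16->3.5, 16->3.5, 17->5, 18->6, 24->7, 28->8, 29->9, 31->10, 33->11, 34->12
Step 2: Rank sum for X: R1 = 1 + 3.5 + 8 + 9 = 21.5.
Step 3: U_X = R1 - n1(n1+1)/2 = 21.5 - 4*5/2 = 21.5 - 10 = 11.5.
       U_Y = n1*n2 - U_X = 32 - 11.5 = 20.5.
Step 4: Ties are present, so use the tie-corrected normal approximation (with continuity correction) for the p-value.
Step 5: p-value = 0.496152; compare to alpha = 0.1. fail to reject H0.

U_X = 11.5, p = 0.496152, fail to reject H0 at alpha = 0.1.


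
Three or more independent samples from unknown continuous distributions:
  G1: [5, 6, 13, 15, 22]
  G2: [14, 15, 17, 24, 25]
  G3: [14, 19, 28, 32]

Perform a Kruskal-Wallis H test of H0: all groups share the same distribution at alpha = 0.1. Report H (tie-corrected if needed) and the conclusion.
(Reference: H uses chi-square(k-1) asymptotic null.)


Step 1: Combine all N = 14 observations and assign midranks.
sorted (value, group, rank): (5,G1,1), (6,G1,2), (13,G1,3), (14,G2,4.5), (14,G3,4.5), (15,G1,6.5), (15,G2,6.5), (17,G2,8), (19,G3,9), (22,G1,10), (24,G2,11), (25,G2,12), (28,G3,13), (32,G3,14)
Step 2: Sum ranks within each group.
R_1 = 22.5 (n_1 = 5)
R_2 = 42 (n_2 = 5)
R_3 = 40.5 (n_3 = 4)
Step 3: H = 12/(N(N+1)) * sum(R_i^2/n_i) - 3(N+1)
     = 12/(14*15) * (22.5^2/5 + 42^2/5 + 40.5^2/4) - 3*15
     = 0.057143 * 864.112 - 45
     = 4.377857.
Step 4: Ties present; correction factor C = 1 - 12/(14^3 - 14) = 0.995604. Corrected H = 4.377857 / 0.995604 = 4.397185.
Step 5: Under H0, H ~ chi^2(2); p-value = 0.110959.
Step 6: alpha = 0.1. fail to reject H0.

H = 4.3972, df = 2, p = 0.110959, fail to reject H0.


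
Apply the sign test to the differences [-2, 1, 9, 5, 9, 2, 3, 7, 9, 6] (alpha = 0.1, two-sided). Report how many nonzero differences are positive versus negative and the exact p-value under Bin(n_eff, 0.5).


Step 1: Discard zero differences. Original n = 10; n_eff = number of nonzero differences = 10.
Nonzero differences (with sign): -2, +1, +9, +5, +9, +2, +3, +7, +9, +6
Step 2: Count signs: positive = 9, negative = 1.
Step 3: Under H0: P(positive) = 0.5, so the number of positives S ~ Bin(10, 0.5).
Step 4: Two-sided exact p-value = sum of Bin(10,0.5) probabilities at or below the observed probability = 0.021484.
Step 5: alpha = 0.1. reject H0.

n_eff = 10, pos = 9, neg = 1, p = 0.021484, reject H0.


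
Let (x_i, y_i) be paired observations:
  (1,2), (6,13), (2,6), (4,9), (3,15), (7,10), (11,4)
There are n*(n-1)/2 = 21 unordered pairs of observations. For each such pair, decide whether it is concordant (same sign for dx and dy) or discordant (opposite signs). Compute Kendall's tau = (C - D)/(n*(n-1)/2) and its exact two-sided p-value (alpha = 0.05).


Step 1: Enumerate the 21 unordered pairs (i,j) with i<j and classify each by sign(x_j-x_i) * sign(y_j-y_i).
  (1,2):dx=+5,dy=+11->C; (1,3):dx=+1,dy=+4->C; (1,4):dx=+3,dy=+7->C; (1,5):dx=+2,dy=+13->C
  (1,6):dx=+6,dy=+8->C; (1,7):dx=+10,dy=+2->C; (2,3):dx=-4,dy=-7->C; (2,4):dx=-2,dy=-4->C
  (2,5):dx=-3,dy=+2->D; (2,6):dx=+1,dy=-3->D; (2,7):dx=+5,dy=-9->D; (3,4):dx=+2,dy=+3->C
  (3,5):dx=+1,dy=+9->C; (3,6):dx=+5,dy=+4->C; (3,7):dx=+9,dy=-2->D; (4,5):dx=-1,dy=+6->D
  (4,6):dx=+3,dy=+1->C; (4,7):dx=+7,dy=-5->D; (5,6):dx=+4,dy=-5->D; (5,7):dx=+8,dy=-11->D
  (6,7):dx=+4,dy=-6->D
Step 2: C = 12, D = 9, total pairs = 21.
Step 3: tau = (C - D)/(n(n-1)/2) = (12 - 9)/21 = 0.142857.
Step 4: Exact two-sided p-value (enumerate n! = 5040 permutations of y under H0): p = 0.772619.
Step 5: alpha = 0.05. fail to reject H0.

tau_b = 0.1429 (C=12, D=9), p = 0.772619, fail to reject H0.


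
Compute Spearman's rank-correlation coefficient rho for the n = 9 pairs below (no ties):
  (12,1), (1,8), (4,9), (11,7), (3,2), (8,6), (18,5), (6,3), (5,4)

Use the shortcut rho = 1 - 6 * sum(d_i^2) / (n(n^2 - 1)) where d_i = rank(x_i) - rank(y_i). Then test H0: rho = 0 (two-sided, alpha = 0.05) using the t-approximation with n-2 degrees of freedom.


Step 1: Rank x and y separately (midranks; no ties here).
rank(x): 12->8, 1->1, 4->3, 11->7, 3->2, 8->6, 18->9, 6->5, 5->4
rank(y): 1->1, 8->8, 9->9, 7->7, 2->2, 6->6, 5->5, 3->3, 4->4
Step 2: d_i = R_x(i) - R_y(i); compute d_i^2.
  (8-1)^2=49, (1-8)^2=49, (3-9)^2=36, (7-7)^2=0, (2-2)^2=0, (6-6)^2=0, (9-5)^2=16, (5-3)^2=4, (4-4)^2=0
sum(d^2) = 154.
Step 3: rho = 1 - 6*154 / (9*(9^2 - 1)) = 1 - 924/720 = -0.283333.
Step 4: Under H0, t = rho * sqrt((n-2)/(1-rho^2)) = -0.7817 ~ t(7).
Step 5: Two-sided p-value from the t-distribution with 7 df = 0.460030.
Step 6: alpha = 0.05. fail to reject H0.

rho = -0.2833, p = 0.460030, fail to reject H0 at alpha = 0.05.


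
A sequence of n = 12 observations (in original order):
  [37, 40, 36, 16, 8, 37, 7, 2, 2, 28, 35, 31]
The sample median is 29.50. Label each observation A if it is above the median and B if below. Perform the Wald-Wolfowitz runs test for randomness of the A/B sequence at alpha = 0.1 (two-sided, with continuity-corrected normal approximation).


Step 1: Compute median = 29.50; label A = above, B = below.
Labels in order: AAABBABBBBAA  (n_A = 6, n_B = 6)
Step 2: Count runs R = 5.
Step 3: Under H0 (random ordering), E[R] = 2*n_A*n_B/(n_A+n_B) + 1 = 2*6*6/12 + 1 = 7.0000.
        Var[R] = 2*n_A*n_B*(2*n_A*n_B - n_A - n_B) / ((n_A+n_B)^2 * (n_A+n_B-1)) = 4320/1584 = 2.7273.
        SD[R] = 1.6514.
Step 4: Continuity-corrected z = (R + 0.5 - E[R]) / SD[R] = (5 + 0.5 - 7.0000) / 1.6514 = -0.9083.
Step 5: Two-sided p-value via normal approximation = 2*(1 - Phi(|z|)) = 0.363722.
Step 6: alpha = 0.1. fail to reject H0.

R = 5, z = -0.9083, p = 0.363722, fail to reject H0.


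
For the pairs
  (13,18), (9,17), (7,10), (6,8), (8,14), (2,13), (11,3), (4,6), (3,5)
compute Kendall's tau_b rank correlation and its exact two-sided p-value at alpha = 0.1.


Step 1: Enumerate the 36 unordered pairs (i,j) with i<j and classify each by sign(x_j-x_i) * sign(y_j-y_i).
  (1,2):dx=-4,dy=-1->C; (1,3):dx=-6,dy=-8->C; (1,4):dx=-7,dy=-10->C; (1,5):dx=-5,dy=-4->C
  (1,6):dx=-11,dy=-5->C; (1,7):dx=-2,dy=-15->C; (1,8):dx=-9,dy=-12->C; (1,9):dx=-10,dy=-13->C
  (2,3):dx=-2,dy=-7->C; (2,4):dx=-3,dy=-9->C; (2,5):dx=-1,dy=-3->C; (2,6):dx=-7,dy=-4->C
  (2,7):dx=+2,dy=-14->D; (2,8):dx=-5,dy=-11->C; (2,9):dx=-6,dy=-12->C; (3,4):dx=-1,dy=-2->C
  (3,5):dx=+1,dy=+4->C; (3,6):dx=-5,dy=+3->D; (3,7):dx=+4,dy=-7->D; (3,8):dx=-3,dy=-4->C
  (3,9):dx=-4,dy=-5->C; (4,5):dx=+2,dy=+6->C; (4,6):dx=-4,dy=+5->D; (4,7):dx=+5,dy=-5->D
  (4,8):dx=-2,dy=-2->C; (4,9):dx=-3,dy=-3->C; (5,6):dx=-6,dy=-1->C; (5,7):dx=+3,dy=-11->D
  (5,8):dx=-4,dy=-8->C; (5,9):dx=-5,dy=-9->C; (6,7):dx=+9,dy=-10->D; (6,8):dx=+2,dy=-7->D
  (6,9):dx=+1,dy=-8->D; (7,8):dx=-7,dy=+3->D; (7,9):dx=-8,dy=+2->D; (8,9):dx=-1,dy=-1->C
Step 2: C = 25, D = 11, total pairs = 36.
Step 3: tau = (C - D)/(n(n-1)/2) = (25 - 11)/36 = 0.388889.
Step 4: Exact two-sided p-value (enumerate n! = 362880 permutations of y under H0): p = 0.180181.
Step 5: alpha = 0.1. fail to reject H0.

tau_b = 0.3889 (C=25, D=11), p = 0.180181, fail to reject H0.


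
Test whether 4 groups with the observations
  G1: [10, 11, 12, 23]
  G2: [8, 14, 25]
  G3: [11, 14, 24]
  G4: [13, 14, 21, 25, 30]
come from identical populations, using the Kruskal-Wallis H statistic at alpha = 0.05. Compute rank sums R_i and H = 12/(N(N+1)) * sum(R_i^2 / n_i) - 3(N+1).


Step 1: Combine all N = 15 observations and assign midranks.
sorted (value, group, rank): (8,G2,1), (10,G1,2), (11,G1,3.5), (11,G3,3.5), (12,G1,5), (13,G4,6), (14,G2,8), (14,G3,8), (14,G4,8), (21,G4,10), (23,G1,11), (24,G3,12), (25,G2,13.5), (25,G4,13.5), (30,G4,15)
Step 2: Sum ranks within each group.
R_1 = 21.5 (n_1 = 4)
R_2 = 22.5 (n_2 = 3)
R_3 = 23.5 (n_3 = 3)
R_4 = 52.5 (n_4 = 5)
Step 3: H = 12/(N(N+1)) * sum(R_i^2/n_i) - 3(N+1)
     = 12/(15*16) * (21.5^2/4 + 22.5^2/3 + 23.5^2/3 + 52.5^2/5) - 3*16
     = 0.050000 * 1019.65 - 48
     = 2.982292.
Step 4: Ties present; correction factor C = 1 - 36/(15^3 - 15) = 0.989286. Corrected H = 2.982292 / 0.989286 = 3.014591.
Step 5: Under H0, H ~ chi^2(3); p-value = 0.389381.
Step 6: alpha = 0.05. fail to reject H0.

H = 3.0146, df = 3, p = 0.389381, fail to reject H0.


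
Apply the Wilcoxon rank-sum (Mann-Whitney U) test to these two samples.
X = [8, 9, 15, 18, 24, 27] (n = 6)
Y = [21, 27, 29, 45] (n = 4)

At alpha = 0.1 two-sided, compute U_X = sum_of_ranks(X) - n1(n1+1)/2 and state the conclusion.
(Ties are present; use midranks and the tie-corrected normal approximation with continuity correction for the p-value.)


Step 1: Combine and sort all 10 observations; assign midranks.
sorted (value, group): (8,X), (9,X), (15,X), (18,X), (21,Y), (24,X), (27,X), (27,Y), (29,Y), (45,Y)
ranks: 8->1, 9->2, 15->3, 18->4, 21->5, 24->6, 27->7.5, 27->7.5, 29->9, 45->10
Step 2: Rank sum for X: R1 = 1 + 2 + 3 + 4 + 6 + 7.5 = 23.5.
Step 3: U_X = R1 - n1(n1+1)/2 = 23.5 - 6*7/2 = 23.5 - 21 = 2.5.
       U_Y = n1*n2 - U_X = 24 - 2.5 = 21.5.
Step 4: Ties are present, so use the tie-corrected normal approximation (with continuity correction) for the p-value.
Step 5: p-value = 0.054273; compare to alpha = 0.1. reject H0.

U_X = 2.5, p = 0.054273, reject H0 at alpha = 0.1.


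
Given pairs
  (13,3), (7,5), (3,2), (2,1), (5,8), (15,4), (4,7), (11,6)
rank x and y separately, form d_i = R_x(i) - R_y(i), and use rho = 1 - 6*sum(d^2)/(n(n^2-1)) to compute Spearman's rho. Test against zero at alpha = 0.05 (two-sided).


Step 1: Rank x and y separately (midranks; no ties here).
rank(x): 13->7, 7->5, 3->2, 2->1, 5->4, 15->8, 4->3, 11->6
rank(y): 3->3, 5->5, 2->2, 1->1, 8->8, 4->4, 7->7, 6->6
Step 2: d_i = R_x(i) - R_y(i); compute d_i^2.
  (7-3)^2=16, (5-5)^2=0, (2-2)^2=0, (1-1)^2=0, (4-8)^2=16, (8-4)^2=16, (3-7)^2=16, (6-6)^2=0
sum(d^2) = 64.
Step 3: rho = 1 - 6*64 / (8*(8^2 - 1)) = 1 - 384/504 = 0.238095.
Step 4: Under H0, t = rho * sqrt((n-2)/(1-rho^2)) = 0.6005 ~ t(6).
Step 5: Two-sided p-value from the t-distribution with 6 df = 0.570156.
Step 6: alpha = 0.05. fail to reject H0.

rho = 0.2381, p = 0.570156, fail to reject H0 at alpha = 0.05.


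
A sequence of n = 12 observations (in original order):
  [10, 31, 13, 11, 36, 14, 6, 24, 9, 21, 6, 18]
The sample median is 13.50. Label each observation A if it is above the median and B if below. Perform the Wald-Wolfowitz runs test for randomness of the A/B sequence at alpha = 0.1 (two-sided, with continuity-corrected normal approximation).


Step 1: Compute median = 13.50; label A = above, B = below.
Labels in order: BABBAABABABA  (n_A = 6, n_B = 6)
Step 2: Count runs R = 10.
Step 3: Under H0 (random ordering), E[R] = 2*n_A*n_B/(n_A+n_B) + 1 = 2*6*6/12 + 1 = 7.0000.
        Var[R] = 2*n_A*n_B*(2*n_A*n_B - n_A - n_B) / ((n_A+n_B)^2 * (n_A+n_B-1)) = 4320/1584 = 2.7273.
        SD[R] = 1.6514.
Step 4: Continuity-corrected z = (R - 0.5 - E[R]) / SD[R] = (10 - 0.5 - 7.0000) / 1.6514 = 1.5138.
Step 5: Two-sided p-value via normal approximation = 2*(1 - Phi(|z|)) = 0.130070.
Step 6: alpha = 0.1. fail to reject H0.

R = 10, z = 1.5138, p = 0.130070, fail to reject H0.


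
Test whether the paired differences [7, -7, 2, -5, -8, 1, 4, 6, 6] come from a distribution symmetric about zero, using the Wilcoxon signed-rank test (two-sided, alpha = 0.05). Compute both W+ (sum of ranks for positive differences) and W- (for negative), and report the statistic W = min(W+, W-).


Step 1: Drop any zero differences (none here) and take |d_i|.
|d| = [7, 7, 2, 5, 8, 1, 4, 6, 6]
Step 2: Midrank |d_i| (ties get averaged ranks).
ranks: |7|->7.5, |7|->7.5, |2|->2, |5|->4, |8|->9, |1|->1, |4|->3, |6|->5.5, |6|->5.5
Step 3: Attach original signs; sum ranks with positive sign and with negative sign.
W+ = 7.5 + 2 + 1 + 3 + 5.5 + 5.5 = 24.5
W- = 7.5 + 4 + 9 = 20.5
(Check: W+ + W- = 45 should equal n(n+1)/2 = 45.)
Step 4: Test statistic W = min(W+, W-) = 20.5.
Step 5: Ties in |d|, so use the tie-corrected normal approximation.
        E[W] = n(n+1)/4 = 9*10/4 = 22.5.
        Tie groups: |d|=6 (t=2), |d|=7 (t=2); sum(t^3 - t) = 12.
        Var[W] = n(n+1)(2n+1)/24 - sum(t^3-t)/48 = 1710/24 - 12/48 = 71.
        z = (W - E[W]) / sqrt(Var[W]) = (20.5 - 22.5) / 8.4261 = -0.2374.
        Two-sided p = 2*Phi(z) = 0.812380.
Step 6: alpha = 0.05. fail to reject H0.

W+ = 24.5, W- = 20.5, W = min = 20.5, p = 0.812380, fail to reject H0.


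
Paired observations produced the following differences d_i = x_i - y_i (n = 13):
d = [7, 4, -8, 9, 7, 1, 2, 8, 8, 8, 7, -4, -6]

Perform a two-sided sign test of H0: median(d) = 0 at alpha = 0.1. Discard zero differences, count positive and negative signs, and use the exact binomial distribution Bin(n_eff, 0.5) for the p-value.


Step 1: Discard zero differences. Original n = 13; n_eff = number of nonzero differences = 13.
Nonzero differences (with sign): +7, +4, -8, +9, +7, +1, +2, +8, +8, +8, +7, -4, -6
Step 2: Count signs: positive = 10, negative = 3.
Step 3: Under H0: P(positive) = 0.5, so the number of positives S ~ Bin(13, 0.5).
Step 4: Two-sided exact p-value = sum of Bin(13,0.5) probabilities at or below the observed probability = 0.092285.
Step 5: alpha = 0.1. reject H0.

n_eff = 13, pos = 10, neg = 3, p = 0.092285, reject H0.


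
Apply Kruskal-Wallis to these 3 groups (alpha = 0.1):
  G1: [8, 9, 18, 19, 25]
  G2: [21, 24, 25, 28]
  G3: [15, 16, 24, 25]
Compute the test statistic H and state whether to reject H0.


Step 1: Combine all N = 13 observations and assign midranks.
sorted (value, group, rank): (8,G1,1), (9,G1,2), (15,G3,3), (16,G3,4), (18,G1,5), (19,G1,6), (21,G2,7), (24,G2,8.5), (24,G3,8.5), (25,G1,11), (25,G2,11), (25,G3,11), (28,G2,13)
Step 2: Sum ranks within each group.
R_1 = 25 (n_1 = 5)
R_2 = 39.5 (n_2 = 4)
R_3 = 26.5 (n_3 = 4)
Step 3: H = 12/(N(N+1)) * sum(R_i^2/n_i) - 3(N+1)
     = 12/(13*14) * (25^2/5 + 39.5^2/4 + 26.5^2/4) - 3*14
     = 0.065934 * 690.625 - 42
     = 3.535714.
Step 4: Ties present; correction factor C = 1 - 30/(13^3 - 13) = 0.986264. Corrected H = 3.535714 / 0.986264 = 3.584958.
Step 5: Under H0, H ~ chi^2(2); p-value = 0.166547.
Step 6: alpha = 0.1. fail to reject H0.

H = 3.5850, df = 2, p = 0.166547, fail to reject H0.


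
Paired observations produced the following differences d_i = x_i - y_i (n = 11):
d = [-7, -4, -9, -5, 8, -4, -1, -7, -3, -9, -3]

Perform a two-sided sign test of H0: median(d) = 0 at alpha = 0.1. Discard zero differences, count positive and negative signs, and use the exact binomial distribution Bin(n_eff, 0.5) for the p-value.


Step 1: Discard zero differences. Original n = 11; n_eff = number of nonzero differences = 11.
Nonzero differences (with sign): -7, -4, -9, -5, +8, -4, -1, -7, -3, -9, -3
Step 2: Count signs: positive = 1, negative = 10.
Step 3: Under H0: P(positive) = 0.5, so the number of positives S ~ Bin(11, 0.5).
Step 4: Two-sided exact p-value = sum of Bin(11,0.5) probabilities at or below the observed probability = 0.011719.
Step 5: alpha = 0.1. reject H0.

n_eff = 11, pos = 1, neg = 10, p = 0.011719, reject H0.


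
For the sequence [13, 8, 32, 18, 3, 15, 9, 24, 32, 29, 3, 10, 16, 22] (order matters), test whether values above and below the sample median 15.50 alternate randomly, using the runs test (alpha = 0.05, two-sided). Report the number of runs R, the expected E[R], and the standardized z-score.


Step 1: Compute median = 15.50; label A = above, B = below.
Labels in order: BBAABBBAAABBAA  (n_A = 7, n_B = 7)
Step 2: Count runs R = 6.
Step 3: Under H0 (random ordering), E[R] = 2*n_A*n_B/(n_A+n_B) + 1 = 2*7*7/14 + 1 = 8.0000.
        Var[R] = 2*n_A*n_B*(2*n_A*n_B - n_A - n_B) / ((n_A+n_B)^2 * (n_A+n_B-1)) = 8232/2548 = 3.2308.
        SD[R] = 1.7974.
Step 4: Continuity-corrected z = (R + 0.5 - E[R]) / SD[R] = (6 + 0.5 - 8.0000) / 1.7974 = -0.8345.
Step 5: Two-sided p-value via normal approximation = 2*(1 - Phi(|z|)) = 0.403986.
Step 6: alpha = 0.05. fail to reject H0.

R = 6, z = -0.8345, p = 0.403986, fail to reject H0.


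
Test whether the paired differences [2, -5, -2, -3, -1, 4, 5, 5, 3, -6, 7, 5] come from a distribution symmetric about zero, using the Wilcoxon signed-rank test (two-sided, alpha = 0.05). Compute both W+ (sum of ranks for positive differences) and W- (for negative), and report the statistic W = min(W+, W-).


Step 1: Drop any zero differences (none here) and take |d_i|.
|d| = [2, 5, 2, 3, 1, 4, 5, 5, 3, 6, 7, 5]
Step 2: Midrank |d_i| (ties get averaged ranks).
ranks: |2|->2.5, |5|->8.5, |2|->2.5, |3|->4.5, |1|->1, |4|->6, |5|->8.5, |5|->8.5, |3|->4.5, |6|->11, |7|->12, |5|->8.5
Step 3: Attach original signs; sum ranks with positive sign and with negative sign.
W+ = 2.5 + 6 + 8.5 + 8.5 + 4.5 + 12 + 8.5 = 50.5
W- = 8.5 + 2.5 + 4.5 + 1 + 11 = 27.5
(Check: W+ + W- = 78 should equal n(n+1)/2 = 78.)
Step 4: Test statistic W = min(W+, W-) = 27.5.
Step 5: Ties in |d|, so use the tie-corrected normal approximation.
        E[W] = n(n+1)/4 = 12*13/4 = 39.
        Tie groups: |d|=2 (t=2), |d|=3 (t=2), |d|=5 (t=4); sum(t^3 - t) = 72.
        Var[W] = n(n+1)(2n+1)/24 - sum(t^3-t)/48 = 3900/24 - 72/48 = 161.
        z = (W - E[W]) / sqrt(Var[W]) = (27.5 - 39) / 12.6886 = -0.9063.
        Two-sided p = 2*Phi(z) = 0.364763.
Step 6: alpha = 0.05. fail to reject H0.

W+ = 50.5, W- = 27.5, W = min = 27.5, p = 0.364763, fail to reject H0.


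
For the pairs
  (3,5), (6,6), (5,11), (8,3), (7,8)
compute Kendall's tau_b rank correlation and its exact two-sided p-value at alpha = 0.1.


Step 1: Enumerate the 10 unordered pairs (i,j) with i<j and classify each by sign(x_j-x_i) * sign(y_j-y_i).
  (1,2):dx=+3,dy=+1->C; (1,3):dx=+2,dy=+6->C; (1,4):dx=+5,dy=-2->D; (1,5):dx=+4,dy=+3->C
  (2,3):dx=-1,dy=+5->D; (2,4):dx=+2,dy=-3->D; (2,5):dx=+1,dy=+2->C; (3,4):dx=+3,dy=-8->D
  (3,5):dx=+2,dy=-3->D; (4,5):dx=-1,dy=+5->D
Step 2: C = 4, D = 6, total pairs = 10.
Step 3: tau = (C - D)/(n(n-1)/2) = (4 - 6)/10 = -0.200000.
Step 4: Exact two-sided p-value (enumerate n! = 120 permutations of y under H0): p = 0.816667.
Step 5: alpha = 0.1. fail to reject H0.

tau_b = -0.2000 (C=4, D=6), p = 0.816667, fail to reject H0.


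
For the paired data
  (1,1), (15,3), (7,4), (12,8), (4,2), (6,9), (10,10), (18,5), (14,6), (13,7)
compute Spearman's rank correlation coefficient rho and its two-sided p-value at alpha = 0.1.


Step 1: Rank x and y separately (midranks; no ties here).
rank(x): 1->1, 15->9, 7->4, 12->6, 4->2, 6->3, 10->5, 18->10, 14->8, 13->7
rank(y): 1->1, 3->3, 4->4, 8->8, 2->2, 9->9, 10->10, 5->5, 6->6, 7->7
Step 2: d_i = R_x(i) - R_y(i); compute d_i^2.
  (1-1)^2=0, (9-3)^2=36, (4-4)^2=0, (6-8)^2=4, (2-2)^2=0, (3-9)^2=36, (5-10)^2=25, (10-5)^2=25, (8-6)^2=4, (7-7)^2=0
sum(d^2) = 130.
Step 3: rho = 1 - 6*130 / (10*(10^2 - 1)) = 1 - 780/990 = 0.212121.
Step 4: Under H0, t = rho * sqrt((n-2)/(1-rho^2)) = 0.6139 ~ t(8).
Step 5: Two-sided p-value from the t-distribution with 8 df = 0.556306.
Step 6: alpha = 0.1. fail to reject H0.

rho = 0.2121, p = 0.556306, fail to reject H0 at alpha = 0.1.


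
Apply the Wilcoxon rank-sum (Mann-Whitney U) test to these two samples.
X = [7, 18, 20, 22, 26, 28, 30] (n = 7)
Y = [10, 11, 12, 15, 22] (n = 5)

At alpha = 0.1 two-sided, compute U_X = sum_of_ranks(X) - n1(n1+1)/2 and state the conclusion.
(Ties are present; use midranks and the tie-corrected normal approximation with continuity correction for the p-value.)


Step 1: Combine and sort all 12 observations; assign midranks.
sorted (value, group): (7,X), (10,Y), (11,Y), (12,Y), (15,Y), (18,X), (20,X), (22,X), (22,Y), (26,X), (28,X), (30,X)
ranks: 7->1, 10->2, 11->3, 12->4, 15->5, 18->6, 20->7, 22->8.5, 22->8.5, 26->10, 28->11, 30->12
Step 2: Rank sum for X: R1 = 1 + 6 + 7 + 8.5 + 10 + 11 + 12 = 55.5.
Step 3: U_X = R1 - n1(n1+1)/2 = 55.5 - 7*8/2 = 55.5 - 28 = 27.5.
       U_Y = n1*n2 - U_X = 35 - 27.5 = 7.5.
Step 4: Ties are present, so use the tie-corrected normal approximation (with continuity correction) for the p-value.
Step 5: p-value = 0.122225; compare to alpha = 0.1. fail to reject H0.

U_X = 27.5, p = 0.122225, fail to reject H0 at alpha = 0.1.


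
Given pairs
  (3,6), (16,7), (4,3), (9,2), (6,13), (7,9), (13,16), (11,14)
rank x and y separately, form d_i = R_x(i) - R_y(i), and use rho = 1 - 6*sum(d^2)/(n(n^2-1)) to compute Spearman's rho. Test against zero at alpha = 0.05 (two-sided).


Step 1: Rank x and y separately (midranks; no ties here).
rank(x): 3->1, 16->8, 4->2, 9->5, 6->3, 7->4, 13->7, 11->6
rank(y): 6->3, 7->4, 3->2, 2->1, 13->6, 9->5, 16->8, 14->7
Step 2: d_i = R_x(i) - R_y(i); compute d_i^2.
  (1-3)^2=4, (8-4)^2=16, (2-2)^2=0, (5-1)^2=16, (3-6)^2=9, (4-5)^2=1, (7-8)^2=1, (6-7)^2=1
sum(d^2) = 48.
Step 3: rho = 1 - 6*48 / (8*(8^2 - 1)) = 1 - 288/504 = 0.428571.
Step 4: Under H0, t = rho * sqrt((n-2)/(1-rho^2)) = 1.1619 ~ t(6).
Step 5: Two-sided p-value from the t-distribution with 6 df = 0.289403.
Step 6: alpha = 0.05. fail to reject H0.

rho = 0.4286, p = 0.289403, fail to reject H0 at alpha = 0.05.


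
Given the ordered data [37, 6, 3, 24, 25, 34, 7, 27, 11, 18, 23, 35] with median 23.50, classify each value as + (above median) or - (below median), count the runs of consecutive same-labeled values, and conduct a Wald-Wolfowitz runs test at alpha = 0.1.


Step 1: Compute median = 23.50; label A = above, B = below.
Labels in order: ABBAAABABBBA  (n_A = 6, n_B = 6)
Step 2: Count runs R = 7.
Step 3: Under H0 (random ordering), E[R] = 2*n_A*n_B/(n_A+n_B) + 1 = 2*6*6/12 + 1 = 7.0000.
        Var[R] = 2*n_A*n_B*(2*n_A*n_B - n_A - n_B) / ((n_A+n_B)^2 * (n_A+n_B-1)) = 4320/1584 = 2.7273.
        SD[R] = 1.6514.
Step 4: R = E[R], so z = 0 with no continuity correction.
Step 5: Two-sided p-value via normal approximation = 2*(1 - Phi(|z|)) = 1.000000.
Step 6: alpha = 0.1. fail to reject H0.

R = 7, z = 0.0000, p = 1.000000, fail to reject H0.


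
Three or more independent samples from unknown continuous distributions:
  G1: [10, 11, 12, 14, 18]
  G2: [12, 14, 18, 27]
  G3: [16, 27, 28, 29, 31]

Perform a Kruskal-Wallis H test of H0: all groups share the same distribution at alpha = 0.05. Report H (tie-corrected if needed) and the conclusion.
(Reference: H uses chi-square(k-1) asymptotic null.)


Step 1: Combine all N = 14 observations and assign midranks.
sorted (value, group, rank): (10,G1,1), (11,G1,2), (12,G1,3.5), (12,G2,3.5), (14,G1,5.5), (14,G2,5.5), (16,G3,7), (18,G1,8.5), (18,G2,8.5), (27,G2,10.5), (27,G3,10.5), (28,G3,12), (29,G3,13), (31,G3,14)
Step 2: Sum ranks within each group.
R_1 = 20.5 (n_1 = 5)
R_2 = 28 (n_2 = 4)
R_3 = 56.5 (n_3 = 5)
Step 3: H = 12/(N(N+1)) * sum(R_i^2/n_i) - 3(N+1)
     = 12/(14*15) * (20.5^2/5 + 28^2/4 + 56.5^2/5) - 3*15
     = 0.057143 * 918.5 - 45
     = 7.485714.
Step 4: Ties present; correction factor C = 1 - 24/(14^3 - 14) = 0.991209. Corrected H = 7.485714 / 0.991209 = 7.552106.
Step 5: Under H0, H ~ chi^2(2); p-value = 0.022913.
Step 6: alpha = 0.05. reject H0.

H = 7.5521, df = 2, p = 0.022913, reject H0.


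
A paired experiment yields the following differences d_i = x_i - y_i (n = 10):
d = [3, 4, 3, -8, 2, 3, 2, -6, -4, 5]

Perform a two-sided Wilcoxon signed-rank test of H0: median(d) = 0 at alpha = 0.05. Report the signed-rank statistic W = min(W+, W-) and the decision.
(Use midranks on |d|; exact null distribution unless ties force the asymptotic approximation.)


Step 1: Drop any zero differences (none here) and take |d_i|.
|d| = [3, 4, 3, 8, 2, 3, 2, 6, 4, 5]
Step 2: Midrank |d_i| (ties get averaged ranks).
ranks: |3|->4, |4|->6.5, |3|->4, |8|->10, |2|->1.5, |3|->4, |2|->1.5, |6|->9, |4|->6.5, |5|->8
Step 3: Attach original signs; sum ranks with positive sign and with negative sign.
W+ = 4 + 6.5 + 4 + 1.5 + 4 + 1.5 + 8 = 29.5
W- = 10 + 9 + 6.5 = 25.5
(Check: W+ + W- = 55 should equal n(n+1)/2 = 55.)
Step 4: Test statistic W = min(W+, W-) = 25.5.
Step 5: Ties in |d|, so use the tie-corrected normal approximation.
        E[W] = n(n+1)/4 = 10*11/4 = 27.5.
        Tie groups: |d|=2 (t=2), |d|=3 (t=3), |d|=4 (t=2); sum(t^3 - t) = 36.
        Var[W] = n(n+1)(2n+1)/24 - sum(t^3-t)/48 = 2310/24 - 36/48 = 95.5.
        z = (W - E[W]) / sqrt(Var[W]) = (25.5 - 27.5) / 9.7724 = -0.2047.
        Two-sided p = 2*Phi(z) = 0.837839.
Step 6: alpha = 0.05. fail to reject H0.

W+ = 29.5, W- = 25.5, W = min = 25.5, p = 0.837839, fail to reject H0.


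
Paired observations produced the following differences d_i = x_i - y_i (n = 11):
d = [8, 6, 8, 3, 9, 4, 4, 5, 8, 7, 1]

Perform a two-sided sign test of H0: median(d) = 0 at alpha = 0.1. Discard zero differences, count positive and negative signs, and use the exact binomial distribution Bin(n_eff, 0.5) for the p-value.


Step 1: Discard zero differences. Original n = 11; n_eff = number of nonzero differences = 11.
Nonzero differences (with sign): +8, +6, +8, +3, +9, +4, +4, +5, +8, +7, +1
Step 2: Count signs: positive = 11, negative = 0.
Step 3: Under H0: P(positive) = 0.5, so the number of positives S ~ Bin(11, 0.5).
Step 4: Two-sided exact p-value = sum of Bin(11,0.5) probabilities at or below the observed probability = 0.000977.
Step 5: alpha = 0.1. reject H0.

n_eff = 11, pos = 11, neg = 0, p = 0.000977, reject H0.
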